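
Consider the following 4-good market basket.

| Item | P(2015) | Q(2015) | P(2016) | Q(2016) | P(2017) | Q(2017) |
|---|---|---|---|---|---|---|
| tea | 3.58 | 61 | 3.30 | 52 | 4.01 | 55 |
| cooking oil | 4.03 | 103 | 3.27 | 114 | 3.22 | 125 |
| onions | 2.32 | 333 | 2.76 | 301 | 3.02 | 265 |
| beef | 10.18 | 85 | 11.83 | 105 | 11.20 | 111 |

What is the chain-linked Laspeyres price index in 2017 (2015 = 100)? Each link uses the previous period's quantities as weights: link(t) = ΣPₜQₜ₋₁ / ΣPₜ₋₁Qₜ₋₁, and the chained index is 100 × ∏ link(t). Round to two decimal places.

110.22

Link 2015→2016:
ΣP(2016)Q(2015) = 3.30×61 + 3.27×103 + 2.76×333 + 11.83×85 = 201.3 + 336.81 + 919.08 + 1005.55 = 2462.74
ΣP(2015)Q(2015) = 3.58×61 + 4.03×103 + 2.32×333 + 10.18×85 = 218.38 + 415.09 + 772.56 + 865.3 = 2271.33
link = 2462.74/2271.33 = 1.084272
Link 2016→2017:
ΣP(2017)Q(2016) = 4.01×52 + 3.22×114 + 3.02×301 + 11.20×105 = 208.52 + 367.08 + 909.02 + 1176 = 2660.62
ΣP(2016)Q(2016) = 3.30×52 + 3.27×114 + 2.76×301 + 11.83×105 = 171.6 + 372.78 + 830.76 + 1242.15 = 2617.29
link = 2660.62/2617.29 = 1.016555
Chained index = 100 × 1.084272 × 1.016555 = 110.2223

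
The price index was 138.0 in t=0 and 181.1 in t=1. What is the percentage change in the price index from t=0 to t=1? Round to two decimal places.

31.23%

Change = (181.1 − 138.0) / 138.0 × 100
       = 43.1 / 138.0 × 100 = 31.2319%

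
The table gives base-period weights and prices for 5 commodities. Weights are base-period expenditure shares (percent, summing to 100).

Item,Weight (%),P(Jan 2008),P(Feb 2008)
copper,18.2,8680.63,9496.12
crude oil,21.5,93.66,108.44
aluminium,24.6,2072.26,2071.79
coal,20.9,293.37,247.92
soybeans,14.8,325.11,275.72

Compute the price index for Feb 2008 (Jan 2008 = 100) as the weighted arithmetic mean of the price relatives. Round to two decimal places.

copper: 18.2 × (9496.12/8680.63) = 18.2 × 1.093944 = 19.9098
crude oil: 21.5 × (108.44/93.66) = 21.5 × 1.157805 = 24.8928
aluminium: 24.6 × (2071.79/2072.26) = 24.6 × 0.999773 = 24.5944
coal: 20.9 × (247.92/293.37) = 20.9 × 0.845076 = 17.6621
soybeans: 14.8 × (275.72/325.11) = 14.8 × 0.848082 = 12.5516
Index = Σ wᵢ·(p₁ᵢ/p₀ᵢ) = 19.9098 + 24.8928 + 24.5944 + 17.6621 + 12.5516 = 99.6107

99.61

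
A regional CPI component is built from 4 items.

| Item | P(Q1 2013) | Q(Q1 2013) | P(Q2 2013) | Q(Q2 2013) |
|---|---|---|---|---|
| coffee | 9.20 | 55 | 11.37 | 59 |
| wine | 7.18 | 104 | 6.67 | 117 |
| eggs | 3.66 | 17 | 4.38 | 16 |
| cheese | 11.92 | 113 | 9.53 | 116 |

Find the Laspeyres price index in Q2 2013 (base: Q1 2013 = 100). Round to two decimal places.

Laspeyres price index uses base-period quantities as weights.
ΣP(Q2 2013)·Q(Q1 2013) = 11.37×55 + 6.67×104 + 4.38×17 + 9.53×113 = 625.35 + 693.68 + 74.46 + 1076.89 = 2470.38
ΣP(Q1 2013)·Q(Q1 2013) = 9.20×55 + 7.18×104 + 3.66×17 + 11.92×113 = 506 + 746.72 + 62.22 + 1346.96 = 2661.9
Index = 2470.38 / 2661.9 × 100 = 92.8051

92.81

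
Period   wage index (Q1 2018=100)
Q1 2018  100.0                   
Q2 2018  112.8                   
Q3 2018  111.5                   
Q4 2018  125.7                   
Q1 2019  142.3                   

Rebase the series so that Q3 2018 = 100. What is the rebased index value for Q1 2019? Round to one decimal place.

Rebased(Q1 2019) = 142.3 / 111.5 × 100 = 127.6233

127.6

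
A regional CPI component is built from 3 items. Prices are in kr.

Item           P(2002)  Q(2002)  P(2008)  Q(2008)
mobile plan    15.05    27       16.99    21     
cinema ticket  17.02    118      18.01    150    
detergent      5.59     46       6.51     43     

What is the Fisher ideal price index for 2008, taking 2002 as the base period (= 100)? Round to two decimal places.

Laspeyres component (base-period weights):
ΣP(2008)Q(2002) = 16.99×27 + 18.01×118 + 6.51×46 = 458.73 + 2125.18 + 299.46 = 2883.37
ΣP(2002)Q(2002) = 15.05×27 + 17.02×118 + 5.59×46 = 406.35 + 2008.36 + 257.14 = 2671.85
L = 2883.37 / 2671.85 × 100 = 107.9166
Paasche component (current-period weights):
ΣP(2008)Q(2008) = 16.99×21 + 18.01×150 + 6.51×43 = 356.79 + 2701.5 + 279.93 = 3338.22
ΣP(2002)Q(2008) = 15.05×21 + 17.02×150 + 5.59×43 = 316.05 + 2553 + 240.37 = 3109.42
P = 3338.22 / 3109.42 × 100 = 107.3583
Fisher = √(L × P) = √(107.9166 × 107.3583) = 107.6371

107.64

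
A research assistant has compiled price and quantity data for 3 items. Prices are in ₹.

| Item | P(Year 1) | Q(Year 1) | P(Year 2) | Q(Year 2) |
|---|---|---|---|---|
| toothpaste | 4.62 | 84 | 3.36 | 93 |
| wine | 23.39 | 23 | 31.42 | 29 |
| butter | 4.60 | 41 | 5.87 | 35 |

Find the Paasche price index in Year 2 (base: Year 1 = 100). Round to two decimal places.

112.62

Paasche price index uses current-period quantities as weights.
ΣP(Year 2)·Q(Year 2) = 3.36×93 + 31.42×29 + 5.87×35 = 312.48 + 911.18 + 205.45 = 1429.11
ΣP(Year 1)·Q(Year 2) = 4.62×93 + 23.39×29 + 4.60×35 = 429.66 + 678.31 + 161 = 1268.97
Index = 1429.11 / 1268.97 × 100 = 112.6197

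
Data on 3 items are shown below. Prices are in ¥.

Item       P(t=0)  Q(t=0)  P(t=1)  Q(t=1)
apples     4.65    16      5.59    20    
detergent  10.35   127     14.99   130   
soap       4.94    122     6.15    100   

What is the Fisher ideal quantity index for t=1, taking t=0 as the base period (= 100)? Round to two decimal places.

97.28

Laspeyres component (base-period weights):
ΣP(t=0)Q(t=1) = 4.65×20 + 10.35×130 + 4.94×100 = 93 + 1345.5 + 494 = 1932.5
ΣP(t=0)Q(t=0) = 4.65×16 + 10.35×127 + 4.94×122 = 74.4 + 1314.45 + 602.68 = 1991.53
L = 1932.5 / 1991.53 × 100 = 97.0359
Paasche component (current-period weights):
ΣP(t=1)Q(t=1) = 5.59×20 + 14.99×130 + 6.15×100 = 111.8 + 1948.7 + 615 = 2675.5
ΣP(t=1)Q(t=0) = 5.59×16 + 14.99×127 + 6.15×122 = 89.44 + 1903.73 + 750.3 = 2743.47
P = 2675.5 / 2743.47 × 100 = 97.5225
Fisher = √(L × P) = √(97.0359 × 97.5225) = 97.2789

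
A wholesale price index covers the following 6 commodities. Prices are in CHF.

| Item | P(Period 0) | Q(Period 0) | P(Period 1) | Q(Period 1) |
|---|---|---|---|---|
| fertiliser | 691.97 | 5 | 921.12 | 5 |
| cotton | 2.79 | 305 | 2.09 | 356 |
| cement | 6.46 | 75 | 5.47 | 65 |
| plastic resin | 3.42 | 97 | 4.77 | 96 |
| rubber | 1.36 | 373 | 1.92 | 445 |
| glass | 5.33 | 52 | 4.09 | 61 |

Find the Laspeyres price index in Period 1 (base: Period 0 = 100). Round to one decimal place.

119.2

Laspeyres price index uses base-period quantities as weights.
ΣP(Period 1)·Q(Period 0) = 921.12×5 + 2.09×305 + 5.47×75 + 4.77×97 + 1.92×373 + 4.09×52 = 4605.6 + 637.45 + 410.25 + 462.69 + 716.16 + 212.68 = 7044.83
ΣP(Period 0)·Q(Period 0) = 691.97×5 + 2.79×305 + 6.46×75 + 3.42×97 + 1.36×373 + 5.33×52 = 3459.85 + 850.95 + 484.5 + 331.74 + 507.28 + 277.16 = 5911.48
Index = 7044.83 / 5911.48 × 100 = 119.1720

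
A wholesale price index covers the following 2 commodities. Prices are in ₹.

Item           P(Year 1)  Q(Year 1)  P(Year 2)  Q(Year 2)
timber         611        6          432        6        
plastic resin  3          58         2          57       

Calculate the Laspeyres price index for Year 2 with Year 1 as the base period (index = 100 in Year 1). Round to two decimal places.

70.52

Laspeyres price index uses base-period quantities as weights.
ΣP(Year 2)·Q(Year 1) = 432×6 + 2×58 = 2592 + 116 = 2708
ΣP(Year 1)·Q(Year 1) = 611×6 + 3×58 = 3666 + 174 = 3840
Index = 2708 / 3840 × 100 = 70.5208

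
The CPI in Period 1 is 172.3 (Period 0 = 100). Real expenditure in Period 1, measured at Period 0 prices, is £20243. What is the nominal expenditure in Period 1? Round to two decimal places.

Nominal = Real × (Index/100) = 20243 × (172.3/100)
        = 20243 × 1.723 = 34878.6890

34878.69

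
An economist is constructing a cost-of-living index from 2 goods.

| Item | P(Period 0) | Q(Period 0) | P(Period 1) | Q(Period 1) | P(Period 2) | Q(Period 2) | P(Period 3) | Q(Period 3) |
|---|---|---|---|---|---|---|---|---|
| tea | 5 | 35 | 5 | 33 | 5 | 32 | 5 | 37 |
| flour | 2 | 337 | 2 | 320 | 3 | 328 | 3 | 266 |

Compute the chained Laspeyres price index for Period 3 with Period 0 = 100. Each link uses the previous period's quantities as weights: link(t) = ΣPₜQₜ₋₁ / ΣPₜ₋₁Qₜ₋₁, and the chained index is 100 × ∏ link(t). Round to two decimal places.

139.75

Link Period 0→Period 1:
ΣP(Period 1)Q(Period 0) = 5×35 + 2×337 = 175 + 674 = 849
ΣP(Period 0)Q(Period 0) = 5×35 + 2×337 = 175 + 674 = 849
link = 849/849 = 1.000000
Link Period 1→Period 2:
ΣP(Period 2)Q(Period 1) = 5×33 + 3×320 = 165 + 960 = 1125
ΣP(Period 1)Q(Period 1) = 5×33 + 2×320 = 165 + 640 = 805
link = 1125/805 = 1.397516
Link Period 2→Period 3:
ΣP(Period 3)Q(Period 2) = 5×32 + 3×328 = 160 + 984 = 1144
ΣP(Period 2)Q(Period 2) = 5×32 + 3×328 = 160 + 984 = 1144
link = 1144/1144 = 1.000000
Chained index = 100 × 1.000000 × 1.397516 × 1.000000 = 139.7516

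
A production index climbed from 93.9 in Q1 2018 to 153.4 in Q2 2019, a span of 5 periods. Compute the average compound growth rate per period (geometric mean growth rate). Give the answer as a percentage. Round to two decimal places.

10.31%

Growth factor = (153.4/93.9)^(1/5) = (1.633653)^(1/5) = 1.103143
Growth rate = 1.103143 − 1 = 0.103143 = 10.3143%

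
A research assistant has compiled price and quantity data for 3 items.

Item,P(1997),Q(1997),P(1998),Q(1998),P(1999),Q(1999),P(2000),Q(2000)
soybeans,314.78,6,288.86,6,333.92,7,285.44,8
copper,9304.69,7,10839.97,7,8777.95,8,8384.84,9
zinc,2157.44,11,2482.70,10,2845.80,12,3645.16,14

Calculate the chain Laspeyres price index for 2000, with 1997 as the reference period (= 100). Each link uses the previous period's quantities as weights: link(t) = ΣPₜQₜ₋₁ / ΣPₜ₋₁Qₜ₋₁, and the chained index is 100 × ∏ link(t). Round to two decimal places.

109.66

Link 1997→1998:
ΣP(1998)Q(1997) = 288.86×6 + 10839.97×7 + 2482.70×11 = 1733.16 + 75879.79 + 27309.7 = 104922.65
ΣP(1997)Q(1997) = 314.78×6 + 9304.69×7 + 2157.44×11 = 1888.68 + 65132.83 + 23731.84 = 90753.35
link = 104922.65/90753.35 = 1.156130
Link 1998→1999:
ΣP(1999)Q(1998) = 333.92×6 + 8777.95×7 + 2845.80×10 = 2003.52 + 61445.65 + 28458 = 91907.17
ΣP(1998)Q(1998) = 288.86×6 + 10839.97×7 + 2482.70×10 = 1733.16 + 75879.79 + 24827 = 102439.95
link = 91907.17/102439.95 = 0.897181
Link 1999→2000:
ΣP(2000)Q(1999) = 285.44×7 + 8384.84×8 + 3645.16×12 = 1998.08 + 67078.72 + 43741.92 = 112818.72
ΣP(1999)Q(1999) = 333.92×7 + 8777.95×8 + 2845.80×12 = 2337.44 + 70223.6 + 34149.6 = 106710.64
link = 112818.72/106710.64 = 1.057240
Chained index = 100 × 1.156130 × 0.897181 × 1.057240 = 109.6630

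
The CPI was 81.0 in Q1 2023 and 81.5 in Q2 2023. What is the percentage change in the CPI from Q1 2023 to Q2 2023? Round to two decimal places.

Change = (81.5 − 81.0) / 81.0 × 100
       = 0.5 / 81.0 × 100 = 0.6173%

0.62%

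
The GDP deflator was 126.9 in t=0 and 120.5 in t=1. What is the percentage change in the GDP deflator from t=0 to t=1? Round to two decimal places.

Change = (120.5 − 126.9) / 126.9 × 100
       = -6.4 / 126.9 × 100 = -5.0433%

-5.04%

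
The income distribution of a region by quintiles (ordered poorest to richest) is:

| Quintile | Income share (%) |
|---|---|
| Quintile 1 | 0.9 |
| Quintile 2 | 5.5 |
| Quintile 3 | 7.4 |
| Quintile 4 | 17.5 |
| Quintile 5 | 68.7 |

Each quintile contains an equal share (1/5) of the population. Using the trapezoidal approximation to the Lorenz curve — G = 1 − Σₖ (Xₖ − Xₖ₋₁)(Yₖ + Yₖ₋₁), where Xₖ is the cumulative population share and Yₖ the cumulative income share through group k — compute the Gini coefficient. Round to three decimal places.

Cumulative income shares Yₖ: 0.0090, 0.0640, 0.1380, 0.3130, 1.0000
Σ (Xₖ−Xₖ₋₁)(Yₖ+Yₖ₋₁) = (1/5)(0.0090+0.0000) + (1/5)(0.0640+0.0090) + (1/5)(0.1380+0.0640) + (1/5)(0.3130+0.1380) + (1/5)(1.0000+0.3130)
  = 0.0018 + 0.0146 + 0.0404 + 0.0902 + 0.2626 = 0.4096
G = 1 − 0.4096 = 0.5904

0.590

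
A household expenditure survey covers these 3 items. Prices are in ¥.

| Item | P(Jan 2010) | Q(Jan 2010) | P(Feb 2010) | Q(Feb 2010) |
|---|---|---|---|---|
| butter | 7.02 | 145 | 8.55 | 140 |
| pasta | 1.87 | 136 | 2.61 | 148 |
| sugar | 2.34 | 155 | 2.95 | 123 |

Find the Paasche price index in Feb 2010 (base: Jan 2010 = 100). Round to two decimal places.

Paasche price index uses current-period quantities as weights.
ΣP(Feb 2010)·Q(Feb 2010) = 8.55×140 + 2.61×148 + 2.95×123 = 1197 + 386.28 + 362.85 = 1946.13
ΣP(Jan 2010)·Q(Feb 2010) = 7.02×140 + 1.87×148 + 2.34×123 = 982.8 + 276.76 + 287.82 = 1547.38
Index = 1946.13 / 1547.38 × 100 = 125.7694

125.77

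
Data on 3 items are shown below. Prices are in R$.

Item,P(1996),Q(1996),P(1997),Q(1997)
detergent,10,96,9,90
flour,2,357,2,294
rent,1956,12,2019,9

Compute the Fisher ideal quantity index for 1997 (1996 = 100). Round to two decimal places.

75.88

Laspeyres component (base-period weights):
ΣP(1996)Q(1997) = 10×90 + 2×294 + 1956×9 = 900 + 588 + 17604 = 19092
ΣP(1996)Q(1996) = 10×96 + 2×357 + 1956×12 = 960 + 714 + 23472 = 25146
L = 19092 / 25146 × 100 = 75.9246
Paasche component (current-period weights):
ΣP(1997)Q(1997) = 9×90 + 2×294 + 2019×9 = 810 + 588 + 18171 = 19569
ΣP(1997)Q(1996) = 9×96 + 2×357 + 2019×12 = 864 + 714 + 24228 = 25806
P = 19569 / 25806 × 100 = 75.8312
Fisher = √(L × P) = √(75.9246 × 75.8312) = 75.8779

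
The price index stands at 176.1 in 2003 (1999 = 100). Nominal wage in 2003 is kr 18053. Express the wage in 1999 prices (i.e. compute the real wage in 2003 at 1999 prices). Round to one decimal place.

Real = Nominal ÷ (Index/100) = 18053 ÷ (176.1/100)
     = 18053 ÷ 1.761 = 10251.5616

10251.6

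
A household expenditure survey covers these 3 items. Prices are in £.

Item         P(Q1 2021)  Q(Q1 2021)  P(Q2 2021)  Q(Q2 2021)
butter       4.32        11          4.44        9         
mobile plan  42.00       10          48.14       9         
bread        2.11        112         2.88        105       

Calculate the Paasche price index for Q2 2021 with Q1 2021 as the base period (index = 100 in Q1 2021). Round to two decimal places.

121.49

Paasche price index uses current-period quantities as weights.
ΣP(Q2 2021)·Q(Q2 2021) = 4.44×9 + 48.14×9 + 2.88×105 = 39.96 + 433.26 + 302.4 = 775.62
ΣP(Q1 2021)·Q(Q2 2021) = 4.32×9 + 42.00×9 + 2.11×105 = 38.88 + 378 + 221.55 = 638.43
Index = 775.62 / 638.43 × 100 = 121.4887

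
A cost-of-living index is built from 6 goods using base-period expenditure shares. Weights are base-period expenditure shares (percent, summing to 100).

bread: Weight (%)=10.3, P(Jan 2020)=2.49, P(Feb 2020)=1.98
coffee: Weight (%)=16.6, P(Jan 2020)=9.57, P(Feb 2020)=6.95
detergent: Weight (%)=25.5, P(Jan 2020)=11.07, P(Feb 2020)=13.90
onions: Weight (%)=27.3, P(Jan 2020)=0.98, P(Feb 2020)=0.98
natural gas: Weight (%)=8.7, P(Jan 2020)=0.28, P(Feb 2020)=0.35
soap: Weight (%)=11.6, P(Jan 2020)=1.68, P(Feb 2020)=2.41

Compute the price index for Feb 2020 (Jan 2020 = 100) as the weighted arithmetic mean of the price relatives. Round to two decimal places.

bread: 10.3 × (1.98/2.49) = 10.3 × 0.795181 = 8.1904
coffee: 16.6 × (6.95/9.57) = 16.6 × 0.726228 = 12.0554
detergent: 25.5 × (13.90/11.07) = 25.5 × 1.255646 = 32.0190
onions: 27.3 × (0.98/0.98) = 27.3 × 1.000000 = 27.3000
natural gas: 8.7 × (0.35/0.28) = 8.7 × 1.250000 = 10.8750
soap: 11.6 × (2.41/1.68) = 11.6 × 1.434524 = 16.6405
Index = Σ wᵢ·(p₁ᵢ/p₀ᵢ) = 8.1904 + 12.0554 + 32.0190 + 27.3000 + 10.8750 + 16.6405 = 107.0802

107.08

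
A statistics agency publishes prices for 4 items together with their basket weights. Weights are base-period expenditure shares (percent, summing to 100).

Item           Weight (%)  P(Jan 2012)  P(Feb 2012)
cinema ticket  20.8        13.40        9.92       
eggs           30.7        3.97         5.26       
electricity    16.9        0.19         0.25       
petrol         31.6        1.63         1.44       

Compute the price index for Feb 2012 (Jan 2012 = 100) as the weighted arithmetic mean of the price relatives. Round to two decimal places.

106.23

cinema ticket: 20.8 × (9.92/13.40) = 20.8 × 0.740299 = 15.3982
eggs: 30.7 × (5.26/3.97) = 30.7 × 1.324937 = 40.6756
electricity: 16.9 × (0.25/0.19) = 16.9 × 1.315789 = 22.2368
petrol: 31.6 × (1.44/1.63) = 31.6 × 0.883436 = 27.9166
Index = Σ wᵢ·(p₁ᵢ/p₀ᵢ) = 15.3982 + 40.6756 + 22.2368 + 27.9166 = 106.2272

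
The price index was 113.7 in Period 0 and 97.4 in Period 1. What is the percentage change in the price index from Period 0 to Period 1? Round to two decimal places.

-14.34%

Change = (97.4 − 113.7) / 113.7 × 100
       = -16.3 / 113.7 × 100 = -14.3360%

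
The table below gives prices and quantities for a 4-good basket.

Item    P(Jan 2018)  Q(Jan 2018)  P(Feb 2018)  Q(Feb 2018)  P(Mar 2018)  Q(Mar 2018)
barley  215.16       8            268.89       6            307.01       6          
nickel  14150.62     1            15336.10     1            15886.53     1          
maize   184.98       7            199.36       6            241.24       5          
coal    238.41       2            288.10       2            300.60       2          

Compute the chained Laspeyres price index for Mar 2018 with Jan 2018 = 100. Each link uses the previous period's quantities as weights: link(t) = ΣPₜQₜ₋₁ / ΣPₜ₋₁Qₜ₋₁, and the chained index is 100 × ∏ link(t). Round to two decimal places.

116.51

Link Jan 2018→Feb 2018:
ΣP(Feb 2018)Q(Jan 2018) = 268.89×8 + 15336.10×1 + 199.36×7 + 288.10×2 = 2151.12 + 15336.1 + 1395.52 + 576.2 = 19458.94
ΣP(Jan 2018)Q(Jan 2018) = 215.16×8 + 14150.62×1 + 184.98×7 + 238.41×2 = 1721.28 + 14150.62 + 1294.86 + 476.82 = 17643.58
link = 19458.94/17643.58 = 1.102891
Link Feb 2018→Mar 2018:
ΣP(Mar 2018)Q(Feb 2018) = 307.01×6 + 15886.53×1 + 241.24×6 + 300.60×2 = 1842.06 + 15886.53 + 1447.44 + 601.2 = 19777.23
ΣP(Feb 2018)Q(Feb 2018) = 268.89×6 + 15336.10×1 + 199.36×6 + 288.10×2 = 1613.34 + 15336.1 + 1196.16 + 576.2 = 18721.8
link = 19777.23/18721.8 = 1.056374
Chained index = 100 × 1.102891 × 1.056374 = 116.5065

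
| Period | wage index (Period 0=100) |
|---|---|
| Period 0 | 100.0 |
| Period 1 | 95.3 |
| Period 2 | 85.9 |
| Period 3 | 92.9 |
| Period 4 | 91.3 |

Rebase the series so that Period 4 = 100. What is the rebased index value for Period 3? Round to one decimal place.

Rebased(Period 3) = 92.9 / 91.3 × 100 = 101.7525

101.8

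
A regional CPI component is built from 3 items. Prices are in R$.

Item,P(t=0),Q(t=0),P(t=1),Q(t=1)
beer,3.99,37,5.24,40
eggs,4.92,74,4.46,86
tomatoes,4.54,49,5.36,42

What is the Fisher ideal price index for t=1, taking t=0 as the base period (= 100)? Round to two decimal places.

106.47

Laspeyres component (base-period weights):
ΣP(t=1)Q(t=0) = 5.24×37 + 4.46×74 + 5.36×49 = 193.88 + 330.04 + 262.64 = 786.56
ΣP(t=0)Q(t=0) = 3.99×37 + 4.92×74 + 4.54×49 = 147.63 + 364.08 + 222.46 = 734.17
L = 786.56 / 734.17 × 100 = 107.1359
Paasche component (current-period weights):
ΣP(t=1)Q(t=1) = 5.24×40 + 4.46×86 + 5.36×42 = 209.6 + 383.56 + 225.12 = 818.28
ΣP(t=0)Q(t=1) = 3.99×40 + 4.92×86 + 4.54×42 = 159.6 + 423.12 + 190.68 = 773.4
P = 818.28 / 773.4 × 100 = 105.8029
Fisher = √(L × P) = √(107.1359 × 105.8029) = 106.4674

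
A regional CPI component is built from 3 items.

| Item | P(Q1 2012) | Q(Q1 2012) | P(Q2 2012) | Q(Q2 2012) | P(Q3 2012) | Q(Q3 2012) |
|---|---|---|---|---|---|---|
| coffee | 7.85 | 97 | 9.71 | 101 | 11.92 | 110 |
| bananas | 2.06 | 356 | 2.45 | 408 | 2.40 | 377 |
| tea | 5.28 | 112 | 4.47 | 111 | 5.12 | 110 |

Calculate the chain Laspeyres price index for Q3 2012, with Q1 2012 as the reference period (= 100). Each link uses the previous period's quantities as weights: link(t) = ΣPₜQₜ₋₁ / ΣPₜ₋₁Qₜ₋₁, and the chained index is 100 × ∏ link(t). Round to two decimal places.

123.27

Link Q1 2012→Q2 2012:
ΣP(Q2 2012)Q(Q1 2012) = 9.71×97 + 2.45×356 + 4.47×112 = 941.87 + 872.2 + 500.64 = 2314.71
ΣP(Q1 2012)Q(Q1 2012) = 7.85×97 + 2.06×356 + 5.28×112 = 761.45 + 733.36 + 591.36 = 2086.17
link = 2314.71/2086.17 = 1.109550
Link Q2 2012→Q3 2012:
ΣP(Q3 2012)Q(Q2 2012) = 11.92×101 + 2.40×408 + 5.12×111 = 1203.92 + 979.2 + 568.32 = 2751.44
ΣP(Q2 2012)Q(Q2 2012) = 9.71×101 + 2.45×408 + 4.47×111 = 980.71 + 999.6 + 496.17 = 2476.48
link = 2751.44/2476.48 = 1.111029
Chained index = 100 × 1.109550 × 1.111029 = 123.2742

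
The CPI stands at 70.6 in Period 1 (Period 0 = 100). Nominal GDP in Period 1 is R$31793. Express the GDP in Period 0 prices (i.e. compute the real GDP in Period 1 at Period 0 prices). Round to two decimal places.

Real = Nominal ÷ (Index/100) = 31793 ÷ (70.6/100)
     = 31793 ÷ 0.706 = 45032.5779

45032.58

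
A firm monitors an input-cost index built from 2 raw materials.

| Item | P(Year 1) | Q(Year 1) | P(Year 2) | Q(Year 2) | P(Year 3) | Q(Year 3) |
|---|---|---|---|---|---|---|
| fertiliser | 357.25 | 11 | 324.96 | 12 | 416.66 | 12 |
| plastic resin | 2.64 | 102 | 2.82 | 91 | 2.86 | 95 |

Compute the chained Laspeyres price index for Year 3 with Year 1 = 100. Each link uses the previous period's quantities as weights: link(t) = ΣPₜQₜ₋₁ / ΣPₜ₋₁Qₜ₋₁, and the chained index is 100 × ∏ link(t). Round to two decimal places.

Link Year 1→Year 2:
ΣP(Year 2)Q(Year 1) = 324.96×11 + 2.82×102 = 3574.56 + 287.64 = 3862.2
ΣP(Year 1)Q(Year 1) = 357.25×11 + 2.64×102 = 3929.75 + 269.28 = 4199.03
link = 3862.2/4199.03 = 0.919784
Link Year 2→Year 3:
ΣP(Year 3)Q(Year 2) = 416.66×12 + 2.86×91 = 4999.92 + 260.26 = 5260.18
ΣP(Year 2)Q(Year 2) = 324.96×12 + 2.82×91 = 3899.52 + 256.62 = 4156.14
link = 5260.18/4156.14 = 1.265641
Chained index = 100 × 0.919784 × 1.265641 = 116.4116

116.41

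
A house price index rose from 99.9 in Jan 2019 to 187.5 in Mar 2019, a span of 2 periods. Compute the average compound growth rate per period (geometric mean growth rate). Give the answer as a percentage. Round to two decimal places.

37.00%

Growth factor = (187.5/99.9)^(1/2) = (1.876877)^(1/2) = 1.369992
Growth rate = 1.369992 − 1 = 0.369992 = 36.9992%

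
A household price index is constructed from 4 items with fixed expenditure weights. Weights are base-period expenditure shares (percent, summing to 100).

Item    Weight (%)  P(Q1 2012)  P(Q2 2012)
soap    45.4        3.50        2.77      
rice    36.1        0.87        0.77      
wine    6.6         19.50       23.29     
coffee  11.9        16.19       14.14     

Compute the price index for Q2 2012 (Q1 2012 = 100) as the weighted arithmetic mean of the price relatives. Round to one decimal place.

86.2

soap: 45.4 × (2.77/3.50) = 45.4 × 0.791429 = 35.9309
rice: 36.1 × (0.77/0.87) = 36.1 × 0.885057 = 31.9506
wine: 6.6 × (23.29/19.50) = 6.6 × 1.194359 = 7.8828
coffee: 11.9 × (14.14/16.19) = 11.9 × 0.873379 = 10.3932
Index = Σ wᵢ·(p₁ᵢ/p₀ᵢ) = 35.9309 + 31.9506 + 7.8828 + 10.3932 = 86.1574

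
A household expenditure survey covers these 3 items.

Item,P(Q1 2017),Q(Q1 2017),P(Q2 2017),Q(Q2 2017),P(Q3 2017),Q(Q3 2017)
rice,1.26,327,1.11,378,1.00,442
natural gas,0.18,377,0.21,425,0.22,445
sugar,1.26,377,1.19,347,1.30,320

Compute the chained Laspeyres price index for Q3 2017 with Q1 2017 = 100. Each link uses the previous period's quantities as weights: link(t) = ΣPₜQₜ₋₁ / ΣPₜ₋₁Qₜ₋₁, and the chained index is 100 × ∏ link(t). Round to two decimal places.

Link Q1 2017→Q2 2017:
ΣP(Q2 2017)Q(Q1 2017) = 1.11×327 + 0.21×377 + 1.19×377 = 362.97 + 79.17 + 448.63 = 890.77
ΣP(Q1 2017)Q(Q1 2017) = 1.26×327 + 0.18×377 + 1.26×377 = 412.02 + 67.86 + 475.02 = 954.9
link = 890.77/954.9 = 0.932841
Link Q2 2017→Q3 2017:
ΣP(Q3 2017)Q(Q2 2017) = 1.00×378 + 0.22×425 + 1.30×347 = 378 + 93.5 + 451.1 = 922.6
ΣP(Q2 2017)Q(Q2 2017) = 1.11×378 + 0.21×425 + 1.19×347 = 419.58 + 89.25 + 412.93 = 921.76
link = 922.6/921.76 = 1.000911
Chained index = 100 × 0.932841 × 1.000911 = 93.3691

93.37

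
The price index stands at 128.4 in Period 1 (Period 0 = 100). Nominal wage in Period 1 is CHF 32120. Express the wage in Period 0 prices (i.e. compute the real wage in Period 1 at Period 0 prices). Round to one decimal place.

Real = Nominal ÷ (Index/100) = 32120 ÷ (128.4/100)
     = 32120 ÷ 1.284 = 25015.5763

25015.6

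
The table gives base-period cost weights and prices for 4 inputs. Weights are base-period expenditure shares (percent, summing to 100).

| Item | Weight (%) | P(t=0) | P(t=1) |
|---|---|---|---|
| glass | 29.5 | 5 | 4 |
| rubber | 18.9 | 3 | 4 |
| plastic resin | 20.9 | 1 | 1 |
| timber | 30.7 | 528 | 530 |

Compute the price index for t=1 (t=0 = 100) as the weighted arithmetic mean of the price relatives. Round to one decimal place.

100.5

glass: 29.5 × (4/5) = 29.5 × 0.800000 = 23.6000
rubber: 18.9 × (4/3) = 18.9 × 1.333333 = 25.2000
plastic resin: 20.9 × (1/1) = 20.9 × 1.000000 = 20.9000
timber: 30.7 × (530/528) = 30.7 × 1.003788 = 30.8163
Index = Σ wᵢ·(p₁ᵢ/p₀ᵢ) = 23.6000 + 25.2000 + 20.9000 + 30.8163 = 100.5163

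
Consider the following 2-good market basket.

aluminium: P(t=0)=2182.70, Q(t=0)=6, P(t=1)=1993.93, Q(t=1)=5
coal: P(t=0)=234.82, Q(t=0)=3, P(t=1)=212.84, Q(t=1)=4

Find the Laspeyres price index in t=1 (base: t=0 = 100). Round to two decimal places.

Laspeyres price index uses base-period quantities as weights.
ΣP(t=1)·Q(t=0) = 1993.93×6 + 212.84×3 = 11963.58 + 638.52 = 12602.1
ΣP(t=0)·Q(t=0) = 2182.70×6 + 234.82×3 = 13096.2 + 704.46 = 13800.66
Index = 12602.1 / 13800.66 × 100 = 91.3152

91.32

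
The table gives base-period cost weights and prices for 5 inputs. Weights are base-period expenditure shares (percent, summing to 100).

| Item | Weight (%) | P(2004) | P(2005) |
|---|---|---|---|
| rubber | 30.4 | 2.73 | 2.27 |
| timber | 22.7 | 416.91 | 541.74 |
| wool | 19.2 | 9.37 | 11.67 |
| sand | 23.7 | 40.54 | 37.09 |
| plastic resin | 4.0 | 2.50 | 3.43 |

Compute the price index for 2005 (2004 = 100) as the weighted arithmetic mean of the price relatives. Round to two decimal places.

rubber: 30.4 × (2.27/2.73) = 30.4 × 0.831502 = 25.2777
timber: 22.7 × (541.74/416.91) = 22.7 × 1.299417 = 29.4968
wool: 19.2 × (11.67/9.37) = 19.2 × 1.245464 = 23.9129
sand: 23.7 × (37.09/40.54) = 23.7 × 0.914899 = 21.6831
plastic resin: 4.0 × (3.43/2.50) = 4.0 × 1.372000 = 5.4880
Index = Σ wᵢ·(p₁ᵢ/p₀ᵢ) = 25.2777 + 29.4968 + 23.9129 + 21.6831 + 5.4880 = 105.8584

105.86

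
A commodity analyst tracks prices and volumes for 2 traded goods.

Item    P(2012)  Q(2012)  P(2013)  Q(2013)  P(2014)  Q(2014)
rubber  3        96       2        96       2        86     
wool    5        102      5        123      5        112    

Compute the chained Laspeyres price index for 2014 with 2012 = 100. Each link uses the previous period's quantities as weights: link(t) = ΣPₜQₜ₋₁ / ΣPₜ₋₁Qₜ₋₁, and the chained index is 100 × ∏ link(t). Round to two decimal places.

87.97

Link 2012→2013:
ΣP(2013)Q(2012) = 2×96 + 5×102 = 192 + 510 = 702
ΣP(2012)Q(2012) = 3×96 + 5×102 = 288 + 510 = 798
link = 702/798 = 0.879699
Link 2013→2014:
ΣP(2014)Q(2013) = 2×96 + 5×123 = 192 + 615 = 807
ΣP(2013)Q(2013) = 2×96 + 5×123 = 192 + 615 = 807
link = 807/807 = 1.000000
Chained index = 100 × 0.879699 × 1.000000 = 87.9699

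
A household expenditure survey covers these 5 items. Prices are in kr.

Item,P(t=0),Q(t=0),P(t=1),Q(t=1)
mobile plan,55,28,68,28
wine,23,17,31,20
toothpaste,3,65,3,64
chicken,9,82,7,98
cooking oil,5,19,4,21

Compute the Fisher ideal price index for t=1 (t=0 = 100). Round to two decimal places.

Laspeyres component (base-period weights):
ΣP(t=1)Q(t=0) = 68×28 + 31×17 + 3×65 + 7×82 + 4×19 = 1904 + 527 + 195 + 574 + 76 = 3276
ΣP(t=0)Q(t=0) = 55×28 + 23×17 + 3×65 + 9×82 + 5×19 = 1540 + 391 + 195 + 738 + 95 = 2959
L = 3276 / 2959 × 100 = 110.7131
Paasche component (current-period weights):
ΣP(t=1)Q(t=1) = 68×28 + 31×20 + 3×64 + 7×98 + 4×21 = 1904 + 620 + 192 + 686 + 84 = 3486
ΣP(t=0)Q(t=1) = 55×28 + 23×20 + 3×64 + 9×98 + 5×21 = 1540 + 460 + 192 + 882 + 105 = 3179
P = 3486 / 3179 × 100 = 109.6571
Fisher = √(L × P) = √(110.7131 × 109.6571) = 110.1838

110.18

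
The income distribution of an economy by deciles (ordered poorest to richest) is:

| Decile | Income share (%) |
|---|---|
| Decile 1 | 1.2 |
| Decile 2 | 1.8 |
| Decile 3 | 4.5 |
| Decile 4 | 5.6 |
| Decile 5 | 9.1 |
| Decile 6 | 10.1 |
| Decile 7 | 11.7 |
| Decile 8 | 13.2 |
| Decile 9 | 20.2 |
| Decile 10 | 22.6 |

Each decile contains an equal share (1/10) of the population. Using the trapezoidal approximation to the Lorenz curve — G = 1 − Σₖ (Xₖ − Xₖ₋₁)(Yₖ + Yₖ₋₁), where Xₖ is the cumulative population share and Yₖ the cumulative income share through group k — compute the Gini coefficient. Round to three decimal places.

0.384

Cumulative income shares Yₖ: 0.0120, 0.0300, 0.0750, 0.1310, 0.2220, 0.3230, 0.4400, 0.5720, 0.7740, 1.0000
Σ (Xₖ−Xₖ₋₁)(Yₖ+Yₖ₋₁) = (1/10)(0.0120+0.0000) + (1/10)(0.0300+0.0120) + (1/10)(0.0750+0.0300) + (1/10)(0.1310+0.0750) + (1/10)(0.2220+0.1310) + (1/10)(0.3230+0.2220) + (1/10)(0.4400+0.3230) + (1/10)(0.5720+0.4400) + (1/10)(0.7740+0.5720) + (1/10)(1.0000+0.7740)
  = 0.0012 + 0.0042 + 0.0105 + 0.0206 + 0.0353 + 0.0545 + 0.0763 + 0.1012 + 0.1346 + 0.1774 = 0.6158
G = 1 − 0.6158 = 0.3842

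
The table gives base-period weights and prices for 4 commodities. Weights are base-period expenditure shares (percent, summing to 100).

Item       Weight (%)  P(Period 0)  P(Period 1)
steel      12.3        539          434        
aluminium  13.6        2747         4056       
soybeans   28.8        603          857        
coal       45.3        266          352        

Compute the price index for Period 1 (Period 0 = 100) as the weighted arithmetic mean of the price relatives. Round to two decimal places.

steel: 12.3 × (434/539) = 12.3 × 0.805195 = 9.9039
aluminium: 13.6 × (4056/2747) = 13.6 × 1.476520 = 20.0807
soybeans: 28.8 × (857/603) = 28.8 × 1.421227 = 40.9313
coal: 45.3 × (352/266) = 45.3 × 1.323308 = 59.9459
Index = Σ wᵢ·(p₁ᵢ/p₀ᵢ) = 9.9039 + 20.0807 + 40.9313 + 59.9459 = 130.8618

130.86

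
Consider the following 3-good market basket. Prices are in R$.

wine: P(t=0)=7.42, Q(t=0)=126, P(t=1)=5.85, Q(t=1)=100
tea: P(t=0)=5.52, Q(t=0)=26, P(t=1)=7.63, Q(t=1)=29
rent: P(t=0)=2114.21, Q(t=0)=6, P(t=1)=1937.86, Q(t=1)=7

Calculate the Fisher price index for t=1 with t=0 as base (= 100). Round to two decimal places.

Laspeyres component (base-period weights):
ΣP(t=1)Q(t=0) = 5.85×126 + 7.63×26 + 1937.86×6 = 737.1 + 198.38 + 11627.16 = 12562.64
ΣP(t=0)Q(t=0) = 7.42×126 + 5.52×26 + 2114.21×6 = 934.92 + 143.52 + 12685.26 = 13763.7
L = 12562.64 / 13763.7 × 100 = 91.2737
Paasche component (current-period weights):
ΣP(t=1)Q(t=1) = 5.85×100 + 7.63×29 + 1937.86×7 = 585 + 221.27 + 13565.02 = 14371.29
ΣP(t=0)Q(t=1) = 7.42×100 + 5.52×29 + 2114.21×7 = 742 + 160.08 + 14799.47 = 15701.55
P = 14371.29 / 15701.55 × 100 = 91.5278
Fisher = √(L × P) = √(91.2737 × 91.5278) = 91.4007

91.40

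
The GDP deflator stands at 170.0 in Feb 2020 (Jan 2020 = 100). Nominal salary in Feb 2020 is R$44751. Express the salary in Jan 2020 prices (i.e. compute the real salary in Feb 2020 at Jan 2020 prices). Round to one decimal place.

Real = Nominal ÷ (Index/100) = 44751 ÷ (170.0/100)
     = 44751 ÷ 1.700 = 26324.1176

26324.1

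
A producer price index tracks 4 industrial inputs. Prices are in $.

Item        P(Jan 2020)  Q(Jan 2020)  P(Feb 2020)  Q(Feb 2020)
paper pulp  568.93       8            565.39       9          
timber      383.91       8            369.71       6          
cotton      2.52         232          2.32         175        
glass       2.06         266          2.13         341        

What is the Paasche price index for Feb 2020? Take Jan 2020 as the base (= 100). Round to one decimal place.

98.5

Paasche price index uses current-period quantities as weights.
ΣP(Feb 2020)·Q(Feb 2020) = 565.39×9 + 369.71×6 + 2.32×175 + 2.13×341 = 5088.51 + 2218.26 + 406 + 726.33 = 8439.1
ΣP(Jan 2020)·Q(Feb 2020) = 568.93×9 + 383.91×6 + 2.52×175 + 2.06×341 = 5120.37 + 2303.46 + 441 + 702.46 = 8567.29
Index = 8439.1 / 8567.29 × 100 = 98.5037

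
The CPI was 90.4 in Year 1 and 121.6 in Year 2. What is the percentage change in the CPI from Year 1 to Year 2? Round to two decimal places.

34.51%

Change = (121.6 − 90.4) / 90.4 × 100
       = 31.2 / 90.4 × 100 = 34.5133%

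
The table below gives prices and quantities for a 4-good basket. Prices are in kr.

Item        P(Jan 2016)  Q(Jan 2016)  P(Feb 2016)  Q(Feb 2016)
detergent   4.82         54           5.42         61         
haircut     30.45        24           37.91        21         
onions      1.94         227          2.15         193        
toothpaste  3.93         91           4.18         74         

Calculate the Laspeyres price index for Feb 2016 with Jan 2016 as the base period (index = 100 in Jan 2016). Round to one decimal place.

115.8

Laspeyres price index uses base-period quantities as weights.
ΣP(Feb 2016)·Q(Jan 2016) = 5.42×54 + 37.91×24 + 2.15×227 + 4.18×91 = 292.68 + 909.84 + 488.05 + 380.38 = 2070.95
ΣP(Jan 2016)·Q(Jan 2016) = 4.82×54 + 30.45×24 + 1.94×227 + 3.93×91 = 260.28 + 730.8 + 440.38 + 357.63 = 1789.09
Index = 2070.95 / 1789.09 × 100 = 115.7544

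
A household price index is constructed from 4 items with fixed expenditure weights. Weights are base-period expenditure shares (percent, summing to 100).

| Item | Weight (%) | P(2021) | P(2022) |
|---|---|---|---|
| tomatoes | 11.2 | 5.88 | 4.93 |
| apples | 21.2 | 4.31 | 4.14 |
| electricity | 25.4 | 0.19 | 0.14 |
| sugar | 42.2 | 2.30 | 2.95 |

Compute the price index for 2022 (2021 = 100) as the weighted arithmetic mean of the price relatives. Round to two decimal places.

tomatoes: 11.2 × (4.93/5.88) = 11.2 × 0.838435 = 9.3905
apples: 21.2 × (4.14/4.31) = 21.2 × 0.960557 = 20.3638
electricity: 25.4 × (0.14/0.19) = 25.4 × 0.736842 = 18.7158
sugar: 42.2 × (2.95/2.30) = 42.2 × 1.282609 = 54.1261
Index = Σ wᵢ·(p₁ᵢ/p₀ᵢ) = 9.3905 + 20.3638 + 18.7158 + 54.1261 = 102.5962

102.60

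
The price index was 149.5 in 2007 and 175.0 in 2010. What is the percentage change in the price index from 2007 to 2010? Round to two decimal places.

Change = (175.0 − 149.5) / 149.5 × 100
       = 25.5 / 149.5 × 100 = 17.0569%

17.06%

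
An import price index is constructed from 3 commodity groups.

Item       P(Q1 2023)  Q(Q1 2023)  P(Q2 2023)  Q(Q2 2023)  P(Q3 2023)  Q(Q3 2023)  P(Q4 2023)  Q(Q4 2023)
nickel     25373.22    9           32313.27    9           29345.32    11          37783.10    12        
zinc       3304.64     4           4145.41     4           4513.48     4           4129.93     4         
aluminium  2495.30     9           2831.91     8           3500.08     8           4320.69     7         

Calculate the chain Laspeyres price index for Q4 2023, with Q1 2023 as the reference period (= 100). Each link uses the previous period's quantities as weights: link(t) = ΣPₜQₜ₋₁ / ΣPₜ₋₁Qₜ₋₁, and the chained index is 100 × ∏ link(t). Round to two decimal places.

149.91

Link Q1 2023→Q2 2023:
ΣP(Q2 2023)Q(Q1 2023) = 32313.27×9 + 4145.41×4 + 2831.91×9 = 290819.43 + 16581.64 + 25487.19 = 332888.26
ΣP(Q1 2023)Q(Q1 2023) = 25373.22×9 + 3304.64×4 + 2495.30×9 = 228358.98 + 13218.56 + 22457.7 = 264035.24
link = 332888.26/264035.24 = 1.260772
Link Q2 2023→Q3 2023:
ΣP(Q3 2023)Q(Q2 2023) = 29345.32×9 + 4513.48×4 + 3500.08×8 = 264107.88 + 18053.92 + 28000.64 = 310162.44
ΣP(Q2 2023)Q(Q2 2023) = 32313.27×9 + 4145.41×4 + 2831.91×8 = 290819.43 + 16581.64 + 22655.28 = 330056.35
link = 310162.44/330056.35 = 0.939726
Link Q3 2023→Q4 2023:
ΣP(Q4 2023)Q(Q3 2023) = 37783.10×11 + 4129.93×4 + 4320.69×8 = 415614.1 + 16519.72 + 34565.52 = 466699.34
ΣP(Q3 2023)Q(Q3 2023) = 29345.32×11 + 4513.48×4 + 3500.08×8 = 322798.52 + 18053.92 + 28000.64 = 368853.08
link = 466699.34/368853.08 = 1.265272
Chained index = 100 × 1.260772 × 0.939726 × 1.265272 = 149.9068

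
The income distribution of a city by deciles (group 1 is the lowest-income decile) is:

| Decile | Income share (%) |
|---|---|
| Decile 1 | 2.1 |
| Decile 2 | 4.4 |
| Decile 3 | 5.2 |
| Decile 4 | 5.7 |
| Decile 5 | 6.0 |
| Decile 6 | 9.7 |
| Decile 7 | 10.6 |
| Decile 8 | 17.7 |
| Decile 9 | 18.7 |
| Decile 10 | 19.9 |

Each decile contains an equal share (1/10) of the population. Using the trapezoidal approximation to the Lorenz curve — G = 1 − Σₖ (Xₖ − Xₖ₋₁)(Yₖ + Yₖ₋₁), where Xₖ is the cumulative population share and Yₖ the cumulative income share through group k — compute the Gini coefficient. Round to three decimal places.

Cumulative income shares Yₖ: 0.0210, 0.0650, 0.1170, 0.1740, 0.2340, 0.3310, 0.4370, 0.6140, 0.8010, 1.0000
Σ (Xₖ−Xₖ₋₁)(Yₖ+Yₖ₋₁) = (1/10)(0.0210+0.0000) + (1/10)(0.0650+0.0210) + (1/10)(0.1170+0.0650) + (1/10)(0.1740+0.1170) + (1/10)(0.2340+0.1740) + (1/10)(0.3310+0.2340) + (1/10)(0.4370+0.3310) + (1/10)(0.6140+0.4370) + (1/10)(0.8010+0.6140) + (1/10)(1.0000+0.8010)
  = 0.0021 + 0.0086 + 0.0182 + 0.0291 + 0.0408 + 0.0565 + 0.0768 + 0.1051 + 0.1415 + 0.1801 = 0.6588
G = 1 − 0.6588 = 0.3412

0.341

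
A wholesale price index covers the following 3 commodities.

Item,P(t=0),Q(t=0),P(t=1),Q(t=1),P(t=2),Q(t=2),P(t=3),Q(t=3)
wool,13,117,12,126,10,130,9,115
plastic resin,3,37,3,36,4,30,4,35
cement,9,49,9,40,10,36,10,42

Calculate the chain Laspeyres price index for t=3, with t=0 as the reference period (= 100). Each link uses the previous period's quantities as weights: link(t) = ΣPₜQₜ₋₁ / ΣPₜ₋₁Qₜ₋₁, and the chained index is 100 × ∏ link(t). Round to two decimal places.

Link t=0→t=1:
ΣP(t=1)Q(t=0) = 12×117 + 3×37 + 9×49 = 1404 + 111 + 441 = 1956
ΣP(t=0)Q(t=0) = 13×117 + 3×37 + 9×49 = 1521 + 111 + 441 = 2073
link = 1956/2073 = 0.943560
Link t=1→t=2:
ΣP(t=2)Q(t=1) = 10×126 + 4×36 + 10×40 = 1260 + 144 + 400 = 1804
ΣP(t=1)Q(t=1) = 12×126 + 3×36 + 9×40 = 1512 + 108 + 360 = 1980
link = 1804/1980 = 0.911111
Link t=2→t=3:
ΣP(t=3)Q(t=2) = 9×130 + 4×30 + 10×36 = 1170 + 120 + 360 = 1650
ΣP(t=2)Q(t=2) = 10×130 + 4×30 + 10×36 = 1300 + 120 + 360 = 1780
link = 1650/1780 = 0.926966
Chained index = 100 × 0.943560 × 0.911111 × 0.926966 = 79.6902

79.69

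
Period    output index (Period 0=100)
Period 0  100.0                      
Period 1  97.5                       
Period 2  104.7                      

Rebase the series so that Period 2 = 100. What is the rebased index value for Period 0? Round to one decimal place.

95.5

Rebased(Period 0) = 100.0 / 104.7 × 100 = 95.5110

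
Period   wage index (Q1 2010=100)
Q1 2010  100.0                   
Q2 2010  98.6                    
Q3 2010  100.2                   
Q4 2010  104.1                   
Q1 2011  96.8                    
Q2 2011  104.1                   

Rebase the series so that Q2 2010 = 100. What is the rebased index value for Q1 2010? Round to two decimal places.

101.42

Rebased(Q1 2010) = 100.0 / 98.6 × 100 = 101.4199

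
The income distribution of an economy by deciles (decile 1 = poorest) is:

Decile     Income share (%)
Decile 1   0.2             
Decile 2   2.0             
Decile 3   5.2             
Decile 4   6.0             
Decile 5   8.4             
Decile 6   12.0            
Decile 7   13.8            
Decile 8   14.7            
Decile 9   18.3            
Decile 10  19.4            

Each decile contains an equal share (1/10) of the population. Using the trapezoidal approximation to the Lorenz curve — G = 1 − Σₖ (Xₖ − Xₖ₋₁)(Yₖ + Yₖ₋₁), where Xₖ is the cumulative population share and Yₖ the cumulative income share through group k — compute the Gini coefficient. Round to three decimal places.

Cumulative income shares Yₖ: 0.0020, 0.0220, 0.0740, 0.1340, 0.2180, 0.3380, 0.4760, 0.6230, 0.8060, 1.0000
Σ (Xₖ−Xₖ₋₁)(Yₖ+Yₖ₋₁) = (1/10)(0.0020+0.0000) + (1/10)(0.0220+0.0020) + (1/10)(0.0740+0.0220) + (1/10)(0.1340+0.0740) + (1/10)(0.2180+0.1340) + (1/10)(0.3380+0.2180) + (1/10)(0.4760+0.3380) + (1/10)(0.6230+0.4760) + (1/10)(0.8060+0.6230) + (1/10)(1.0000+0.8060)
  = 0.0002 + 0.0024 + 0.0096 + 0.0208 + 0.0352 + 0.0556 + 0.0814 + 0.1099 + 0.1429 + 0.1806 = 0.6386
G = 1 − 0.6386 = 0.3614

0.361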